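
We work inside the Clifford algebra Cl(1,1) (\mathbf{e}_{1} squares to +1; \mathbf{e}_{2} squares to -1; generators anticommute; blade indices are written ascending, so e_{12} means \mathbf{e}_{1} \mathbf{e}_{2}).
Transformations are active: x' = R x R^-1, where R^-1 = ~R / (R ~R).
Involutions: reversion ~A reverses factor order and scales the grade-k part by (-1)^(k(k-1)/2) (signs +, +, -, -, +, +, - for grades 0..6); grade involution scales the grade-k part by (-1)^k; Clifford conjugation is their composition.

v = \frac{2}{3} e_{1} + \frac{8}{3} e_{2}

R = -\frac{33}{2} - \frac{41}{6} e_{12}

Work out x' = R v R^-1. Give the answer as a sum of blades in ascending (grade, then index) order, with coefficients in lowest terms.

~R = -\frac{33}{2} + \frac{41}{6} e_{12}, and R ~R = \frac{2030}{9}, so R^-1 = ~R / (\frac{2030}{9}).
R v = \frac{65}{9} e_{1} - \frac{355}{9} e_{2}
Answer: -\frac{2099}{1218} e_{1} + \frac{3781}{1218} e_{2}


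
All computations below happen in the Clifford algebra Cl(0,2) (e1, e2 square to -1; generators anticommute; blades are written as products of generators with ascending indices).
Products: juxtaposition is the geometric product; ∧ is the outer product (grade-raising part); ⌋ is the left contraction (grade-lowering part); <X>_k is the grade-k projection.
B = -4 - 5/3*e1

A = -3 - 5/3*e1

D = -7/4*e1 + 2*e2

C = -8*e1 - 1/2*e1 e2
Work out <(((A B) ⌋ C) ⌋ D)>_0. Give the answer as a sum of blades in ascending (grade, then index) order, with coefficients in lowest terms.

step 1: 83/9 + 35/3*e1
step 2: 280/3 - 664/9*e1 + 35/6*e2 - 83/18*e1 e2
step 3: -1267/9 - 490/3*e1 + 560/3*e2
step 4: -1267/9
Answer: -1267/9


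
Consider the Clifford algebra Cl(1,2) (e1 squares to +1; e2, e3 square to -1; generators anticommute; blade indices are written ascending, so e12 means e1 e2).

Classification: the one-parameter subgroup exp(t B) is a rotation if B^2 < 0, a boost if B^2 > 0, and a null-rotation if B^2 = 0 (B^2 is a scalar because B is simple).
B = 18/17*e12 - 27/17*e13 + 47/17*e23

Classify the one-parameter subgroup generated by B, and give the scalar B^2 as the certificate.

B^2 term by term: the squares give (18/17)^2*(e12)^2 + (-27/17)^2*(e13)^2 + (47/17)^2*(e23)^2 = 324/289*(+1) + 729/289*(+1) + 2209/289*(-1) = -4 (each basis 2-blade squares to minus the product of its generators' squares); cross terms between blades sharing an index anticommute and cancel. So B^2 = -4.
Answer: rotation, certificate B^2 = -4. The invariant at work: B^2 = -4 is unchanged by conjugation, hence its sign classifies the subgroup whatever basis B is written in.


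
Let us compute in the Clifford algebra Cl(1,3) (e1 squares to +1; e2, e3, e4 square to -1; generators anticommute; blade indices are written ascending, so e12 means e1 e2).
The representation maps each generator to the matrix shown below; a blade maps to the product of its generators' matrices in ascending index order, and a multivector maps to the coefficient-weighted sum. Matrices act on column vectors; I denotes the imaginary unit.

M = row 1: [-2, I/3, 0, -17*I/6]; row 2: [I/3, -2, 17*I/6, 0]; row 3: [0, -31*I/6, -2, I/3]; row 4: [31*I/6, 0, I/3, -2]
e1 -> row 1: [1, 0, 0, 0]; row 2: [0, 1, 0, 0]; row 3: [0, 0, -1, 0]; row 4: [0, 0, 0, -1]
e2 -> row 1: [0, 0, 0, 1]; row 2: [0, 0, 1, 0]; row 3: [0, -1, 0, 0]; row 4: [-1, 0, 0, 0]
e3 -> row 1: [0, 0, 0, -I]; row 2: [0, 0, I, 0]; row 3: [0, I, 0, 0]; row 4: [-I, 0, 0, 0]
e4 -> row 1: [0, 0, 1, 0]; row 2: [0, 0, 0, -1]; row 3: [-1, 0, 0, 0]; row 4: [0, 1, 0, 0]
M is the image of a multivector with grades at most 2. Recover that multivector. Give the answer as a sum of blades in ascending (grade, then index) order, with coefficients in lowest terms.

Method: the blade images are trace-orthogonal — tr(rho(e_A) rho(e_B)^-1) = 4 if A = B and 0 otherwise — and rho(e_A)^-1 = (e_A)^2 * rho(e_A) with (e_A)^2 = +1 or -1, so the coefficient of e_A in the preimage is (e_A)^2 * tr(M rho(e_A))/4.
Nonzero projections over blades of grade <= 2: 1: (1)^2 = +1, tr(M 1) = -8, coefficient -2; e3: (e3)^2 = -1, tr(M rho(e3)) = 14/3, coefficient -7/6; e13: (e13)^2 = +1, tr(M rho(e13)) = 16, coefficient 4; e34: (e34)^2 = -1, tr(M rho(e34)) = 4/3, coefficient -1/3. Every other blade of grade <= 2 projects to 0.
Answer: -2 - 7/6*e3 + 4*e13 - 1/3*e34


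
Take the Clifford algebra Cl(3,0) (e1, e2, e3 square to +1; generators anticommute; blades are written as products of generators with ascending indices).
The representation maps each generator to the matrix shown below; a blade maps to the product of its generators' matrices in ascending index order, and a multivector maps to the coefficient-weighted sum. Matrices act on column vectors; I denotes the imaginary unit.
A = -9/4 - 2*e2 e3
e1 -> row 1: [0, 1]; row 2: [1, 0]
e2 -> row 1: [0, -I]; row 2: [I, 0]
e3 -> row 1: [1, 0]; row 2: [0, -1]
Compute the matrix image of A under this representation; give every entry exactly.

Bivector images (products of the table entries): rho(e2 e3) = rho(e2)rho(e3) = row 1: [0, I]; row 2: [I, 0].
M = (-9/4)*1 + (-2)*rho(e2 e3), summed entrywise (1 is the identity matrix):
Answer: row 1: [-9/4, -2*I]; row 2: [-2*I, -9/4]


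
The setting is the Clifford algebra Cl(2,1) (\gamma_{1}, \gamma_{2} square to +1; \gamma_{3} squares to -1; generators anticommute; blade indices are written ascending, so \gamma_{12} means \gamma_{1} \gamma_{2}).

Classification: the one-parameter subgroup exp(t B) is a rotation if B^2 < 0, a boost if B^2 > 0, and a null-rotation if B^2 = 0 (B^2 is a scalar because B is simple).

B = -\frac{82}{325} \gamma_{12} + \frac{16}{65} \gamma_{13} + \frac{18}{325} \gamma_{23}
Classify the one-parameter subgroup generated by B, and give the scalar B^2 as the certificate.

B^2 term by term: the squares give (-\frac{82}{325})^2*(\gamma_{12})^2 + (\frac{16}{65})^2*(\gamma_{13})^2 + (\frac{18}{325})^2*(\gamma_{23})^2 = \frac{6724}{105625}*(-1) + \frac{256}{4225}*(+1) + \frac{324}{105625}*(+1) = 0 (each basis 2-blade squares to minus the product of its generators' squares); cross terms between blades sharing an index anticommute and cancel. So B^2 = 0.
Answer: null-rotation, certificate B^2 = 0. The class reads off the invariant scalar 0 directly.


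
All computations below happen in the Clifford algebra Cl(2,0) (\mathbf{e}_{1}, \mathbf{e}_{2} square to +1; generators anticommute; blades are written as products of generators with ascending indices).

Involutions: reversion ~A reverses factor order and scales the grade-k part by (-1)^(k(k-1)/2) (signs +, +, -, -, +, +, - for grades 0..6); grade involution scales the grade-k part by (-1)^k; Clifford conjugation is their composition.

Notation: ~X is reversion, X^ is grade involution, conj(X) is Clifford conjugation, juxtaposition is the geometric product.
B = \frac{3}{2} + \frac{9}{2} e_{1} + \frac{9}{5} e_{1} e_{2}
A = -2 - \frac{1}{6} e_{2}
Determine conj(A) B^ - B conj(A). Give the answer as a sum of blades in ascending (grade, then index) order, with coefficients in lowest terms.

first term: -3 + \frac{87}{10} e_{1} + \frac{1}{4} e_{2} - \frac{57}{20} e_{1} e_{2}
second term: -3 - \frac{87}{10} e_{1} + \frac{1}{4} e_{2} - \frac{57}{20} e_{1} e_{2}
Answer: \frac{87}{5} e_{1}


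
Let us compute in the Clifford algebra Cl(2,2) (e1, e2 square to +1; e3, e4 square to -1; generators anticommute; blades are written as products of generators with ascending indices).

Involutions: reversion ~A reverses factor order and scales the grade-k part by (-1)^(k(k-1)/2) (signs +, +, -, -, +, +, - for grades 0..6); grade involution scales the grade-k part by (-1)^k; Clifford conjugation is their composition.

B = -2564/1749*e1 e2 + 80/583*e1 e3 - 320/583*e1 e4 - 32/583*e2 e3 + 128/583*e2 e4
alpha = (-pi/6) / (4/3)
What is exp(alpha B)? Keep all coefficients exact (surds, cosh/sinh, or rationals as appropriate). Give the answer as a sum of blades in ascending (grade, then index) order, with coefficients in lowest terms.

B^2 term by term: the squares give (-2564/1749)^2*(e1 e2)^2 + (80/583)^2*(e1 e3)^2 + (-320/583)^2*(e1 e4)^2 + (-32/583)^2*(e2 e3)^2 + (128/583)^2*(e2 e4)^2 = 6574096/3059001*(-1) + 6400/339889*(+1) + 102400/339889*(+1) + 1024/339889*(+1) + 16384/339889*(+1) = -16/9 (each basis 2-blade squares to minus the product of its generators' squares); cross terms between blades sharing an index anticommute and cancel; the commuting (index-disjoint) pairs give grade-4 terms 2*c*c'*(blade product), which cancel blade by blade — e1 e2 e3 e4: -20480/339889 + 20480/339889 = 0 — confirming B is simple. So B^2 = -16/9.
B^2 = -16/9 — the series telescopes trigonometrically here: l = 4/3, alpha*l = -pi/6, so exp(alpha B) = cos(-pi/6) + (sin(-pi/6)/(4/3))*B = sqrt(3)/2 + (-3/8)*B.
Answer: sqrt(3)/2 + 641/1166*e1 e2 - 30/583*e1 e3 + 120/583*e1 e4 + 12/583*e2 e3 - 48/583*e2 e4


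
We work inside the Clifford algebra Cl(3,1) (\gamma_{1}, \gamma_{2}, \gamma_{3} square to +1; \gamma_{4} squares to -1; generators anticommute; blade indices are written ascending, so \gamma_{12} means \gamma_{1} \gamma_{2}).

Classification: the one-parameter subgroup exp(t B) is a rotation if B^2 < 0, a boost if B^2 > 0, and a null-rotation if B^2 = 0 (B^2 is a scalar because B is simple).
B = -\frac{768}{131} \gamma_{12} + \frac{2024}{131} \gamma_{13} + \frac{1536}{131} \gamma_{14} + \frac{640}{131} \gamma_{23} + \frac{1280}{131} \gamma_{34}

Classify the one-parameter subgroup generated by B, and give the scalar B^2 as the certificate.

B^2 term by term: the squares give (-\frac{768}{131})^2*(\gamma_{12})^2 + (\frac{2024}{131})^2*(\gamma_{13})^2 + (\frac{1536}{131})^2*(\gamma_{14})^2 + (\frac{640}{131})^2*(\gamma_{23})^2 + (\frac{1280}{131})^2*(\gamma_{34})^2 = \frac{589824}{17161}*(-1) + \frac{4096576}{17161}*(-1) + \frac{2359296}{17161}*(+1) + \frac{409600}{17161}*(-1) + \frac{1638400}{17161}*(+1) = -64 (each basis 2-blade squares to minus the product of its generators' squares); cross terms between blades sharing an index anticommute and cancel; the commuting (index-disjoint) pairs give grade-4 terms 2*c*c'*(blade product), which cancel blade by blade — \gamma_{1234}: -\frac{1966080}{17161} + \frac{1966080}{17161} = 0 — confirming B is simple. So B^2 = -64.
Answer: rotation, certificate B^2 = -64. The class reads off the invariant scalar -64 directly.


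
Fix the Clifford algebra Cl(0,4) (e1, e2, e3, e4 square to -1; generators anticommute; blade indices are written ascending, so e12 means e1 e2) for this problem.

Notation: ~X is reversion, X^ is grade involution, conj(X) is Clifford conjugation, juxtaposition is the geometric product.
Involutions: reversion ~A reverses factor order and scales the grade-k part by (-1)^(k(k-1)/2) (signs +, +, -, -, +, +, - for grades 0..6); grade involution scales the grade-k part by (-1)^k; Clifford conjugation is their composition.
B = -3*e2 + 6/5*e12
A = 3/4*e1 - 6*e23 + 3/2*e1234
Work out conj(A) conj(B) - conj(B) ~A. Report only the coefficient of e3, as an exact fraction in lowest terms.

first term: -9/10*e2 + 18*e3 - 9/4*e12 - 36/5*e13 + 9/5*e34 - 9/2*e134
second term: -9/10*e2 - 18*e3 - 9/4*e12 + 36/5*e13 + 9/5*e34 + 9/2*e134
Answer: 36


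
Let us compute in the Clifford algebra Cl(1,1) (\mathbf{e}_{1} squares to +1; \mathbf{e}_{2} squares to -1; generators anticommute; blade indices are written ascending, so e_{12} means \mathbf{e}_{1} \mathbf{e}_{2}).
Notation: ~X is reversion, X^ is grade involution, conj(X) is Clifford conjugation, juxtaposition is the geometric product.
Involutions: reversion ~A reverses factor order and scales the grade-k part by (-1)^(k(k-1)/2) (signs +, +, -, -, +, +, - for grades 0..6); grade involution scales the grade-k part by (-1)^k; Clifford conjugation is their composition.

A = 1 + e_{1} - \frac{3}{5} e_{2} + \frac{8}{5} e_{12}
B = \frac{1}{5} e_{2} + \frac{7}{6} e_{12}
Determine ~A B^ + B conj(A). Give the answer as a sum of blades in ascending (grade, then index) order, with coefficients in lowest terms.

first term: -\frac{149}{75} - \frac{51}{50} e_{1} + \frac{29}{30} e_{2} + \frac{29}{30} e_{12}
second term: -\frac{149}{75} - \frac{51}{50} e_{1} + \frac{41}{30} e_{2} + \frac{41}{30} e_{12}
Answer: -\frac{298}{75} - \frac{51}{25} e_{1} + \frac{7}{3} e_{2} + \frac{7}{3} e_{12}


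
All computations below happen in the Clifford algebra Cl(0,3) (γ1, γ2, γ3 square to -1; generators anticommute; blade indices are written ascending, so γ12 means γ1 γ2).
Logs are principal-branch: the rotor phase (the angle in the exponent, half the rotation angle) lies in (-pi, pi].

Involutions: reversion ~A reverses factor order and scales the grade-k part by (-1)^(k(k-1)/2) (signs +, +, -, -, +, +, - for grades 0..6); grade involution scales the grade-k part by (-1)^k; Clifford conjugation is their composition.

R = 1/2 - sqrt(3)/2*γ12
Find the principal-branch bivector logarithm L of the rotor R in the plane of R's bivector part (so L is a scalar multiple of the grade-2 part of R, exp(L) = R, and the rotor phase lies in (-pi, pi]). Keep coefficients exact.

The scalar part of R is 1/2, which fixes the principal-branch rotor phase; the unit plane is then the bivector part divided by the sine of that phase, and L is that plane scaled by the phase.
Concretely: cos(phase) = 1/2 gives phase = ±pi/3, and since phase/sin(phase) is even the sign is immaterial: L = (phase/sin(phase)) * <R>_2 = (2*sqrt(3)*pi/9) * <R>_2.
Answer: -pi/3*γ12


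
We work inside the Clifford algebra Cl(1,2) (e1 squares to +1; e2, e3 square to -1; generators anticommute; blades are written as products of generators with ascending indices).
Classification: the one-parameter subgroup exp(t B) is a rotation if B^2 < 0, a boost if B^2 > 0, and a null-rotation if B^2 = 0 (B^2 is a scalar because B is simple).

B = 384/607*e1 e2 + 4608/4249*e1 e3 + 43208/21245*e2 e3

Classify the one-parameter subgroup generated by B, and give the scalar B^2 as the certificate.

B^2 term by term: the squares give (384/607)^2*(e1 e2)^2 + (4608/4249)^2*(e1 e3)^2 + (43208/21245)^2*(e2 e3)^2 = 147456/368449*(+1) + 21233664/18054001*(+1) + 1866931264/451350025*(-1) = -64/25 (each basis 2-blade squares to minus the product of its generators' squares); cross terms between blades sharing an index anticommute and cancel. So B^2 = -64/25.
Answer: rotation, certificate B^2 = -64/25. The invariant at work: B^2 = -64/25 is unchanged by conjugation, hence its sign classifies the subgroup whatever basis B is written in.


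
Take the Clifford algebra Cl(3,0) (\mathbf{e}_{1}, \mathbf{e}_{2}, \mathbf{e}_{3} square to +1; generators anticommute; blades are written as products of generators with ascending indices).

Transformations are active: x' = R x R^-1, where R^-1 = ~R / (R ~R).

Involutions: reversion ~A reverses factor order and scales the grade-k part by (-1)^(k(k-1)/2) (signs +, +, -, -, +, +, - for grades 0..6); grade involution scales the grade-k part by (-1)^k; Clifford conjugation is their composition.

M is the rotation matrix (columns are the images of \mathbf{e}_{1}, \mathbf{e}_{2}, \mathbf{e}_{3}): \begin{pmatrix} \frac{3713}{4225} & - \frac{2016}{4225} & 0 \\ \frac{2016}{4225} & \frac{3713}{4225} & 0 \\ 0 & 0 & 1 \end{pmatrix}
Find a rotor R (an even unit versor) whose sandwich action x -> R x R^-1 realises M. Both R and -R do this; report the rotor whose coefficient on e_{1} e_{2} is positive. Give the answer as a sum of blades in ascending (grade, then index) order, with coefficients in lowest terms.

Method: write R = a + b12*e_{1} e_{2} + b13*e_{1} e_{3} + b23*e_{2} e_{3} with a^2 + b12^2 + b13^2 + b23^2 = 1 (so R^-1 = ~R). Expanding the columns R e_j ~R gives tr M = 4a^2 - 1 and, from the antisymmetric part, M21 - M12 = -4a*b12, M13 - M31 = 4a*b13, M32 - M23 = -4a*b23.
Here tr M = \frac{11651}{4225}, so a^2 = (1 + tr M)/4 = \frac{3969}{4225} and a = ±\frac{63}{65}. Taking a = \frac{63}{65}: M21 - M12 = \frac{4032}{4225}, M13 - M31 = 0, M32 - M23 = 0, giving b12 = -\frac{16}{65}, b13 = 0, b23 = 0, i.e. R = \frac{63}{65} - \frac{16}{65} e_{1} e_{2}.
Its e_{1} e_{2} coefficient is negative, so report the other preimage -R.
Answer: -\frac{63}{65} + \frac{16}{65} e_{1} e_{2}. Sheet selection: the two-to-one cover makes ±R indistinguishable at the matrix level (trace \frac{11651}{4225}), so uniqueness comes from the required sign on e_{1} e_{2}.


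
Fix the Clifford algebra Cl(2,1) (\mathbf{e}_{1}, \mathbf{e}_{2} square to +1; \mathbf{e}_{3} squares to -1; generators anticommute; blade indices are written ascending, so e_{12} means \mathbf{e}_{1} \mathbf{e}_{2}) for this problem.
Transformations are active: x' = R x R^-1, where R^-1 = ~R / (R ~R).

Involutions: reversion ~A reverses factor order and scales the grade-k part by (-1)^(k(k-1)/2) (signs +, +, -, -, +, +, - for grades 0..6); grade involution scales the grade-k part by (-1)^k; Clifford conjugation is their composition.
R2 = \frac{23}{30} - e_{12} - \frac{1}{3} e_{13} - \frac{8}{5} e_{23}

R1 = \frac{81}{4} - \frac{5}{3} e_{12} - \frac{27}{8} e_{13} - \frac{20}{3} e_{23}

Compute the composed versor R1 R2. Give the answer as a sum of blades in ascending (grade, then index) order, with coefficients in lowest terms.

Distribute over the terms of R1 (each basis-blade product reordered to ascending indices, repeated generators contracted through their squares):
(\frac{81}{4}) R2 = \frac{621}{40} - \frac{81}{4} e_{12} - \frac{27}{4} e_{13} - \frac{162}{5} e_{23}
(-\frac{5}{3} e_{12}) R2 = -\frac{5}{3} - \frac{23}{18} e_{12} + \frac{8}{3} e_{13} - \frac{5}{9} e_{23}
(-\frac{27}{8} e_{13}) R2 = \frac{9}{8} + \frac{27}{5} e_{12} - \frac{207}{80} e_{13} + \frac{27}{8} e_{23}
(-\frac{20}{3} e_{23}) R2 = \frac{32}{3} - \frac{20}{9} e_{12} - \frac{20}{3} e_{13} - \frac{46}{9} e_{23}
Summing the partial products and collecting blades:
Answer: \frac{513}{20} - \frac{367}{20} e_{12} - \frac{1067}{80} e_{13} - \frac{4163}{120} e_{23}


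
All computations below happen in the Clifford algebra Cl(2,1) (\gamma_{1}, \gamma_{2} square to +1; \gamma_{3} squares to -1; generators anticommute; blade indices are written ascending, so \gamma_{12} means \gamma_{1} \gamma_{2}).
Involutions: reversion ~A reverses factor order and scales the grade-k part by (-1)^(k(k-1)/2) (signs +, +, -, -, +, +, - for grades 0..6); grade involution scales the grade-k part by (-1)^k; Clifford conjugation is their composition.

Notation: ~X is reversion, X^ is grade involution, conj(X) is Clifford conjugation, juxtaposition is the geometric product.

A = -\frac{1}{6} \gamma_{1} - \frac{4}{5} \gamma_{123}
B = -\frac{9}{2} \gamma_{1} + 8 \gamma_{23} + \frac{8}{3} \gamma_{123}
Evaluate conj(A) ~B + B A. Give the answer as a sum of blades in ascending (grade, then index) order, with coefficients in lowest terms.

first term: \frac{83}{60} + \frac{32}{5} \gamma_{1} + \frac{142}{45} \gamma_{23} - \frac{4}{3} \gamma_{123}
second term: -\frac{83}{60} - \frac{32}{5} \gamma_{1} + \frac{142}{45} \gamma_{23} - \frac{4}{3} \gamma_{123}
Answer: \frac{284}{45} \gamma_{23} - \frac{8}{3} \gamma_{123}


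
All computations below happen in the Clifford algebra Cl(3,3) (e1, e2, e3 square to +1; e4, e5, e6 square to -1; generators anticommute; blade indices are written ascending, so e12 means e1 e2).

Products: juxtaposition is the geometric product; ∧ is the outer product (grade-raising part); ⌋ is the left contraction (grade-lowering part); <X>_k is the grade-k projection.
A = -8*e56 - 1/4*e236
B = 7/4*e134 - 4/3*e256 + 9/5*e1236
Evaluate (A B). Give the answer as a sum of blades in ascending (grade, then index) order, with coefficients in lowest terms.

step 1: 9/20*e1 - 32/3*e2 + 1/3*e35 + 72/5*e1235 + 7/16*e1246 - 14*e13456
Answer: 9/20*e1 - 32/3*e2 + 1/3*e35 + 72/5*e1235 + 7/16*e1246 - 14*e13456


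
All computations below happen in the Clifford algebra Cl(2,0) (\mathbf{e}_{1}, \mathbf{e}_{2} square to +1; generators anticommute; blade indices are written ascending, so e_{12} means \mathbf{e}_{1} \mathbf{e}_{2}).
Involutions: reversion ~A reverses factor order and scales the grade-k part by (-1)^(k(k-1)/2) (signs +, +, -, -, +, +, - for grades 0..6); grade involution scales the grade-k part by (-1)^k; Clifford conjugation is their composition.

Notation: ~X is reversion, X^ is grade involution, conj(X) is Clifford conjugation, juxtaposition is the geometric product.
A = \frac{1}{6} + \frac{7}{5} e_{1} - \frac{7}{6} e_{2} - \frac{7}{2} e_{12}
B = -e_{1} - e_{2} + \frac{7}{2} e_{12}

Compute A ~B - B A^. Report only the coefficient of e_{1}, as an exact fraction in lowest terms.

first term: -\frac{749}{60} - \frac{3}{4} e_{1} - \frac{257}{30} e_{2} - \frac{63}{20} e_{12}
second term: \frac{749}{60} + \frac{5}{12} e_{1} + \frac{247}{30} e_{2} - \frac{119}{60} e_{12}
Answer: -\frac{7}{6}


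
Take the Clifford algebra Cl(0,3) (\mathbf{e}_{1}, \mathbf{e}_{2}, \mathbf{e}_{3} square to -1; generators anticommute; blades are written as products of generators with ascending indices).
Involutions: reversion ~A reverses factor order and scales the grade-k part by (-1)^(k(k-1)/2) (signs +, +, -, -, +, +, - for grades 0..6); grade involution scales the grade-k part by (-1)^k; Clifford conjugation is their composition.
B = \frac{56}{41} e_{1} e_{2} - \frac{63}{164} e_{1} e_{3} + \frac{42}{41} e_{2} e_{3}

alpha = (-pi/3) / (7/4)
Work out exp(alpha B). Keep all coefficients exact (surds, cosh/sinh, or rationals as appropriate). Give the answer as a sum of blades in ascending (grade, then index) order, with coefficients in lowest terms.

B^2 term by term: the squares give (\frac{56}{41})^2*(e_{1} e_{2})^2 + (-\frac{63}{164})^2*(e_{1} e_{3})^2 + (\frac{42}{41})^2*(e_{2} e_{3})^2 = \frac{3136}{1681}*(-1) + \frac{3969}{26896}*(-1) + \frac{1764}{1681}*(-1) = -\frac{49}{16} (each basis 2-blade squares to minus the product of its generators' squares); cross terms between blades sharing an index anticommute and cancel. So B^2 = -\frac{49}{16}.
B^2 = -\frac{49}{16} — circular case — the even/odd split gives cos and sin: l = \frac{7}{4}, alpha*l = - \frac{\pi}{3}, so exp(alpha B) = cos(- \frac{\pi}{3}) + (sin(- \frac{\pi}{3})/(\frac{7}{4}))*B = \frac{1}{2} + (- \frac{2 \sqrt{3}}{7})*B.
Answer: \frac{1}{2} - \frac{16 \sqrt{3}}{41} e_{1} e_{2} + \frac{9 \sqrt{3}}{82} e_{1} e_{3} - \frac{12 \sqrt{3}}{41} e_{2} e_{3}


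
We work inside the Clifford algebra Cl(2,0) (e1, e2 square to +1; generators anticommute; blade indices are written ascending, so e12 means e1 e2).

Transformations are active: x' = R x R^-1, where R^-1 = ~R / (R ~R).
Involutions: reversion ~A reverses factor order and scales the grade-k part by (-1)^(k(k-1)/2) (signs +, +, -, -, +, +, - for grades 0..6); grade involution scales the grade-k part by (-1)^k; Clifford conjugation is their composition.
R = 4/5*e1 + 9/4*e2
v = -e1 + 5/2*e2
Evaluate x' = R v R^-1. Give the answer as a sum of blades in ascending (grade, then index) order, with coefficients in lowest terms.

~R = 4/5*e1 + 9/4*e2, and R ~R = 2281/400, so R^-1 = ~R / (2281/400).
R v = 193/40 + 17/4*e12
Answer: 5369/2281*e1 + 5965/4562*e2


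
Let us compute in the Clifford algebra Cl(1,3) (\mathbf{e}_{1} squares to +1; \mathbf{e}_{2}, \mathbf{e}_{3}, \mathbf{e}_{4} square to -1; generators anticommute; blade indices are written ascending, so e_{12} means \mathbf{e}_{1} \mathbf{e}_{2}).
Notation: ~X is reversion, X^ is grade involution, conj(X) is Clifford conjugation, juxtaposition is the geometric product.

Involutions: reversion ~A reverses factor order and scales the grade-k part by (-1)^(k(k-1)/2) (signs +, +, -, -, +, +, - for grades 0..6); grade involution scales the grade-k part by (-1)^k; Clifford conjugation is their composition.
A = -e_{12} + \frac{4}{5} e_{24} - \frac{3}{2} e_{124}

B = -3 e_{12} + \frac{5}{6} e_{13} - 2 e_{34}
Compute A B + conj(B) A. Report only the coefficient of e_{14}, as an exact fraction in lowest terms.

first term: 3 + \frac{9}{2} e_{4} - \frac{12}{5} e_{14} - \frac{23}{30} e_{23} + 3 e_{123} + \frac{5}{4} e_{234} + \frac{4}{3} e_{1234}
second term: -3 - \frac{9}{2} e_{4} - \frac{12}{5} e_{14} - \frac{23}{30} e_{23} + 3 e_{123} + \frac{5}{4} e_{234} - \frac{4}{3} e_{1234}
Answer: -\frac{24}{5}


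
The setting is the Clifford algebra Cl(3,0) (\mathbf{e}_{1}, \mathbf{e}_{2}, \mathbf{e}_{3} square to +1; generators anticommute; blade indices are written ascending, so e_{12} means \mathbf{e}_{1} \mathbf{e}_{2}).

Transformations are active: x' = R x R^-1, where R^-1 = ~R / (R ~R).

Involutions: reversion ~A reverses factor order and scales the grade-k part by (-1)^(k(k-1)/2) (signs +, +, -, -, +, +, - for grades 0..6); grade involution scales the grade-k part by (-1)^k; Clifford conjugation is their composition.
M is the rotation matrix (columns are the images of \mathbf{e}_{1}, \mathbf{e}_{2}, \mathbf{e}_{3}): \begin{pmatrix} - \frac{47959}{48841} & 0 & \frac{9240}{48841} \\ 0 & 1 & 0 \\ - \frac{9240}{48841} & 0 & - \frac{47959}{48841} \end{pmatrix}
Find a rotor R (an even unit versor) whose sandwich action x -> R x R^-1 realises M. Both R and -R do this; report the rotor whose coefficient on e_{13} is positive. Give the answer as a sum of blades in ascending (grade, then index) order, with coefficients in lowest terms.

Method: write R = a + b12*e_{12} + b13*e_{13} + b23*e_{23} with a^2 + b12^2 + b13^2 + b23^2 = 1 (so R^-1 = ~R). Expanding the columns R e_j ~R gives tr M = 4a^2 - 1 and, from the antisymmetric part, M21 - M12 = -4a*b12, M13 - M31 = 4a*b13, M32 - M23 = -4a*b23.
Here tr M = -\frac{47077}{48841}, so a^2 = (1 + tr M)/4 = \frac{441}{48841} and a = ±\frac{21}{221}. Taking a = \frac{21}{221}: M21 - M12 = 0, M13 - M31 = \frac{18480}{48841}, M32 - M23 = 0, giving b12 = 0, b13 = \frac{220}{221}, b23 = 0, i.e. R = \frac{21}{221} + \frac{220}{221} e_{13}.
Its e_{13} coefficient is already positive.
Answer: \frac{21}{221} + \frac{220}{221} e_{13}. Uniqueness: Spin(3) -> SO(3) maps R and -R to the same rotation of trace -\frac{47077}{48841}; fixing the sign of the e_{13} coefficient removes the ambiguity.


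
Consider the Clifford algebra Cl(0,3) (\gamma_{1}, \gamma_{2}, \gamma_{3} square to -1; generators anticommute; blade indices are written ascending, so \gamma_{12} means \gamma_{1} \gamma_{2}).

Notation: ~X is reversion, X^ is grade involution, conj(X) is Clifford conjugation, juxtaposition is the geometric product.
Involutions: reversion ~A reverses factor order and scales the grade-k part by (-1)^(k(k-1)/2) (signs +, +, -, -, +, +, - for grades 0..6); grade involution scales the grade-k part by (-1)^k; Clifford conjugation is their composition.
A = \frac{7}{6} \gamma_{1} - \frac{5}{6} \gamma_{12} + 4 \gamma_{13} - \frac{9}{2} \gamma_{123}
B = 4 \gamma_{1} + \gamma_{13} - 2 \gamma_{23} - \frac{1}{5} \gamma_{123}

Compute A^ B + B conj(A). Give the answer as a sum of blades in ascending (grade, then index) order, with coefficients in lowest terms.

first term: -\frac{7}{30} + 9 \gamma_{1} + \frac{11}{30} \gamma_{2} + 17 \gamma_{3} - 8 \gamma_{12} - \frac{5}{3} \gamma_{13} - \frac{286}{15} \gamma_{23} + \frac{7}{3} \gamma_{123}
second term: \frac{287}{30} - 9 \gamma_{1} - \frac{211}{30} \gamma_{2} + 15 \gamma_{3} - 8 \gamma_{12} - \frac{5}{3} \gamma_{13} + \frac{254}{15} \gamma_{23} + \frac{7}{3} \gamma_{123}
Answer: \frac{28}{3} - \frac{20}{3} \gamma_{2} + 32 \gamma_{3} - 16 \gamma_{12} - \frac{10}{3} \gamma_{13} - \frac{32}{15} \gamma_{23} + \frac{14}{3} \gamma_{123}


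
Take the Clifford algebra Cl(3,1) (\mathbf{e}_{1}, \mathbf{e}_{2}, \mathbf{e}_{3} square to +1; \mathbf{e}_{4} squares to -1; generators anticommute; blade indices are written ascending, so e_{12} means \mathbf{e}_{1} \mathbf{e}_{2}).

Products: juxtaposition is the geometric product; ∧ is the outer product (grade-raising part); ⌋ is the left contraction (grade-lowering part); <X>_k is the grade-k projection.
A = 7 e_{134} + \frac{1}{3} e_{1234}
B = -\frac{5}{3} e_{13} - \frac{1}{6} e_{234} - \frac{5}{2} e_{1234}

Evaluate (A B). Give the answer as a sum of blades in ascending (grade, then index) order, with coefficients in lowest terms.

step 1: \frac{5}{6} - \frac{1}{18} e_{1} - \frac{35}{2} e_{2} + \frac{35}{3} e_{4} - \frac{7}{6} e_{12} - \frac{5}{9} e_{24}
Answer: \frac{5}{6} - \frac{1}{18} e_{1} - \frac{35}{2} e_{2} + \frac{35}{3} e_{4} - \frac{7}{6} e_{12} - \frac{5}{9} e_{24}


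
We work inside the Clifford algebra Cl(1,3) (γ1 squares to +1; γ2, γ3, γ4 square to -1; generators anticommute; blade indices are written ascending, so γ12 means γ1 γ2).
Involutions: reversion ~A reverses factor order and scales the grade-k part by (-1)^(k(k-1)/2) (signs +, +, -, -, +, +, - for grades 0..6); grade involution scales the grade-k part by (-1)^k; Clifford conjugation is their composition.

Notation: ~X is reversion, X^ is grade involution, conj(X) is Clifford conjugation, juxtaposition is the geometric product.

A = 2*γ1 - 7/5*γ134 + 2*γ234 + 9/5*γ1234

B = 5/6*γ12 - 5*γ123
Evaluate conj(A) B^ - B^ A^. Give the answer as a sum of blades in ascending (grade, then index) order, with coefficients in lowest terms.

first term: -5/3*γ2 + 9*γ4 + 10*γ14 - 10*γ23 - 7*γ24 + 3/2*γ34 + 5/3*γ134 - 7/6*γ234
second term: 5/3*γ2 - 9*γ4 + 10*γ14 - 10*γ23 - 7*γ24 + 3/2*γ34 + 5/3*γ134 - 7/6*γ234
Answer: -10/3*γ2 + 18*γ4


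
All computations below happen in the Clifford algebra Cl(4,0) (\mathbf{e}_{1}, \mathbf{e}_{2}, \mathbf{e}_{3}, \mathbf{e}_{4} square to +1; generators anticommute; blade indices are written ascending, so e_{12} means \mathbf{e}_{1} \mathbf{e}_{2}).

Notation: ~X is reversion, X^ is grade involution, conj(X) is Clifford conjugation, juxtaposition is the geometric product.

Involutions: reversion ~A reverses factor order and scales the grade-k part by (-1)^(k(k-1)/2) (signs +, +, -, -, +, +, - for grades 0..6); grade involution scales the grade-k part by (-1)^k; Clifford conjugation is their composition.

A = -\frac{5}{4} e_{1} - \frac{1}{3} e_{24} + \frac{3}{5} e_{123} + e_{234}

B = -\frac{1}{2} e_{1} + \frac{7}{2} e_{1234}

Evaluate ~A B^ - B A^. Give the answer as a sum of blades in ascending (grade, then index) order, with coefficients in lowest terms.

first term: -\frac{5}{8} - \frac{7}{2} e_{1} + \frac{21}{10} e_{4} + \frac{7}{6} e_{13} - \frac{3}{10} e_{23} + \frac{1}{6} e_{124} - \frac{35}{8} e_{234} + \frac{1}{2} e_{1234}
second term: -\frac{5}{8} + \frac{7}{2} e_{1} - \frac{21}{10} e_{4} - \frac{7}{6} e_{13} + \frac{3}{10} e_{23} + \frac{1}{6} e_{124} - \frac{35}{8} e_{234} + \frac{1}{2} e_{1234}
Answer: -7 e_{1} + \frac{21}{5} e_{4} + \frac{7}{3} e_{13} - \frac{3}{5} e_{23}


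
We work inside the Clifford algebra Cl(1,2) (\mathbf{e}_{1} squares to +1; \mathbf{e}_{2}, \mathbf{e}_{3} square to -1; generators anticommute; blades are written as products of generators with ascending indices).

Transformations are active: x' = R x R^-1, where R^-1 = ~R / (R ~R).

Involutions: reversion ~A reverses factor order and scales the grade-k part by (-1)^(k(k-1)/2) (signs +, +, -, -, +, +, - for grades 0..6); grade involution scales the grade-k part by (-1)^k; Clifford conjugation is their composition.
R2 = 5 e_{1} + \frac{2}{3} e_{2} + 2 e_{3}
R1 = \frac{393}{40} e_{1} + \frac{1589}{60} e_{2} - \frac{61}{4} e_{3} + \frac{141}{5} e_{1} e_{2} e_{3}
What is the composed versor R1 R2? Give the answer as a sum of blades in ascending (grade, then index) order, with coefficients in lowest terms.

Distribute over the terms of R2 (each basis-blade product reordered to ascending indices, repeated generators contracted through their squares):
R1 (5 e_{1}) = \frac{393}{8} - \frac{1589}{12} e_{1} e_{2} + \frac{305}{4} e_{1} e_{3} + 141 e_{2} e_{3}
R1 (\frac{2}{3} e_{2}) = -\frac{1589}{90} + \frac{131}{20} e_{1} e_{2} + \frac{94}{5} e_{1} e_{3} + \frac{61}{6} e_{2} e_{3}
R1 (2 e_{3}) = \frac{61}{2} - \frac{282}{5} e_{1} e_{2} + \frac{393}{20} e_{1} e_{3} + \frac{1589}{30} e_{2} e_{3}
Summing the partial products and collecting blades:
Answer: \frac{22309}{360} - \frac{2734}{15} e_{1} e_{2} + \frac{1147}{10} e_{1} e_{3} + \frac{3062}{15} e_{2} e_{3}


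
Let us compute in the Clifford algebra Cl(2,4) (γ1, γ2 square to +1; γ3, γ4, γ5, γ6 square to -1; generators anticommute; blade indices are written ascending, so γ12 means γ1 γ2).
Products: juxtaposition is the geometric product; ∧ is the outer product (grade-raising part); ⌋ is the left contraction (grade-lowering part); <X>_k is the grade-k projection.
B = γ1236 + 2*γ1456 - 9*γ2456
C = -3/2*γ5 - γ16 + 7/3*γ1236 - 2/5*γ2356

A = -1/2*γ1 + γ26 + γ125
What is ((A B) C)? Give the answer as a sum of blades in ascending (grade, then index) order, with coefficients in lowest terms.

step 1: -γ13 - 9*γ45 + 9*γ146 - 1/2*γ236 + 2*γ246 + γ356 - γ456 - 2*γ1245 + 9/2*γ12456
step 2: -7/6*γ1 + 2/5*γ2 - 9/2*γ4 + 1/5*γ5 + 7/3*γ26 - 5/2*γ36 + 3/2*γ46 + 1/2*γ123 - 5*γ124 + 7/3*γ125 + 97/15*γ134 + 1/2*γ135 + γ145 - 107/5*γ234 + 9/2*γ245 - 113/10*γ345 - 27/4*γ1246 + 2/5*γ1256 - 4/5*γ1346 + 45/2*γ1456 - 18/5*γ2346 - 3/4*γ2356 + γ2456 + 14/3*γ3456 - 89/15*γ12345 - 21*γ123456
Answer: -7/6*γ1 + 2/5*γ2 - 9/2*γ4 + 1/5*γ5 + 7/3*γ26 - 5/2*γ36 + 3/2*γ46 + 1/2*γ123 - 5*γ124 + 7/3*γ125 + 97/15*γ134 + 1/2*γ135 + γ145 - 107/5*γ234 + 9/2*γ245 - 113/10*γ345 - 27/4*γ1246 + 2/5*γ1256 - 4/5*γ1346 + 45/2*γ1456 - 18/5*γ2346 - 3/4*γ2356 + γ2456 + 14/3*γ3456 - 89/15*γ12345 - 21*γ123456


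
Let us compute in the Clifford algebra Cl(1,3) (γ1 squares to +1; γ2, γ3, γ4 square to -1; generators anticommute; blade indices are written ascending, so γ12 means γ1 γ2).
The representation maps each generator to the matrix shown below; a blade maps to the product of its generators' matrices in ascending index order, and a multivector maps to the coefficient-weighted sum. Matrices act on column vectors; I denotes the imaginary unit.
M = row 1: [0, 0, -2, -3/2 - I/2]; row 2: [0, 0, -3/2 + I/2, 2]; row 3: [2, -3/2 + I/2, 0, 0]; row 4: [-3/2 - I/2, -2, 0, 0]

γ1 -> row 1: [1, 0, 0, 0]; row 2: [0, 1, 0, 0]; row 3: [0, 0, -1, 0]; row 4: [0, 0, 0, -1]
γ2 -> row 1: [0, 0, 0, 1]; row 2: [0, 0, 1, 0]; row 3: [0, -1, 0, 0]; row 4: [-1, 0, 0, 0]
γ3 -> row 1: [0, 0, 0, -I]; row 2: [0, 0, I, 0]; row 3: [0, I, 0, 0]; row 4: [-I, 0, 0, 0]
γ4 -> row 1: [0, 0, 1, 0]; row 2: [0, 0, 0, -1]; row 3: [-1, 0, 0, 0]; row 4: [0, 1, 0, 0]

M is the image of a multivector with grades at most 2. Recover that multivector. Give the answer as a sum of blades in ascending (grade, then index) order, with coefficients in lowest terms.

Method: the blade images are trace-orthogonal — tr(rho(e_A) rho(e_B)^-1) = 4 if A = B and 0 otherwise — and rho(e_A)^-1 = (e_A)^2 * rho(e_A) with (e_A)^2 = +1 or -1, so the coefficient of e_A in the preimage is (e_A)^2 * tr(M rho(e_A))/4.
Nonzero projections over blades of grade <= 2: γ3: (γ3)^2 = -1, tr(M rho(γ3)) = -2, coefficient 1/2; γ4: (γ4)^2 = -1, tr(M rho(γ4)) = 8, coefficient -2; γ12: (γ12)^2 = +1, tr(M rho(γ12)) = -6, coefficient -3/2. Every other blade of grade <= 2 projects to 0.
Answer: 1/2*γ3 - 2*γ4 - 3/2*γ12


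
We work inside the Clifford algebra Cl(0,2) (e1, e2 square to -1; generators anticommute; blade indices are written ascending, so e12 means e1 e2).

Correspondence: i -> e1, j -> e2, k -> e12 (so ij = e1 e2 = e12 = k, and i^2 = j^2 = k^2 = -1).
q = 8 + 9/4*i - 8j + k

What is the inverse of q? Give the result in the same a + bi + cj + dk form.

In blades: q = 8 + 9/4*e1 - 8*e2 + e12.
With qbar = 8 - 9/4*e1 + 8*e2 - e12 (scalar fixed, mapped units negated), q qbar = 2145/16 (the sum of squared coefficients), so q^-1 = qbar / (2145/16) = 128/2145 - 12/715*e1 + 128/2145*e2 - 16/2145*e12; translating back:
Answer: 128/2145 - 12/715*i + 128/2145*j - 16/2145*k


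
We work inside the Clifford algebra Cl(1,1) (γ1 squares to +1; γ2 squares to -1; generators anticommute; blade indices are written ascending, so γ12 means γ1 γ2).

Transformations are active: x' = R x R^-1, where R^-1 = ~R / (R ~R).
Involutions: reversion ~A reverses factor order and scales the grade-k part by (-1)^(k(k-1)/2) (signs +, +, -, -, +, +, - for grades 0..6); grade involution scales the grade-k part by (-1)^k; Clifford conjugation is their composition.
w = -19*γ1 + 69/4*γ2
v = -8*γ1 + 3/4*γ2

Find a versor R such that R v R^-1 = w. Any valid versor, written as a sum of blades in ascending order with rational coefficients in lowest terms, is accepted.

Why this works: both vectors square to 1015/16, so q(v) = q(w) and R = v + w = -27*γ1 + 18*γ2 carries v to w — its own direction survives, the complement (v - w)/2 flips.
Answer: -27*γ1 + 18*γ2


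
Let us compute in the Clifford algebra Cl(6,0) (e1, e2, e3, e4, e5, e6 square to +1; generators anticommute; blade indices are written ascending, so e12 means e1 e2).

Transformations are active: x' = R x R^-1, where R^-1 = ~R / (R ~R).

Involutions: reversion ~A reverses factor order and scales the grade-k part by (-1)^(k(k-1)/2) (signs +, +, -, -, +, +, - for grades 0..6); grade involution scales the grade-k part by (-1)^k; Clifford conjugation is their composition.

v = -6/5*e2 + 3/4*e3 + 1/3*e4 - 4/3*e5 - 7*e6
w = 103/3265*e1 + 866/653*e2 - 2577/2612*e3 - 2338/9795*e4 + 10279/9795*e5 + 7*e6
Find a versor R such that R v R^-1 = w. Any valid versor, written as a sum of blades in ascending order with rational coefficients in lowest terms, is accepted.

Construction: equal norms (both 190409/3600) license R = v + w = 103/3265*e1 + 412/3265*e2 - 309/1306*e3 + 309/3265*e4 - 927/3265*e5 — nothing changes along that direction, while (v - w)/2 changes sign, so v maps onto w.
Answer: 103/3265*e1 + 412/3265*e2 - 309/1306*e3 + 309/3265*e4 - 927/3265*e5


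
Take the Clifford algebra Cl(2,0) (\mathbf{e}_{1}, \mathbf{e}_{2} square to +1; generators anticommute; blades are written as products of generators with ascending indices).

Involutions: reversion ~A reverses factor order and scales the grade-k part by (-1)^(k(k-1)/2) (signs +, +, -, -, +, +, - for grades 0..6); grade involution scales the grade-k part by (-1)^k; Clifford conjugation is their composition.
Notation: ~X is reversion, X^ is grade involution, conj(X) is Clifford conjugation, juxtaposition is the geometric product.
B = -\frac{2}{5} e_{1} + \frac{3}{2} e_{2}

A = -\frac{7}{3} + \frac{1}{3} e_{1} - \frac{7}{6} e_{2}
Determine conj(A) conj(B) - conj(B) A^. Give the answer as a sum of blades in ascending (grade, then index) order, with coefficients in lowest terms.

first term: -\frac{113}{60} - \frac{14}{15} e_{1} + \frac{7}{2} e_{2} + \frac{1}{30} e_{1} e_{2}
second term: -\frac{113}{60} - \frac{14}{15} e_{1} + \frac{7}{2} e_{2} - \frac{1}{30} e_{1} e_{2}
Answer: \frac{1}{15} e_{1} e_{2}


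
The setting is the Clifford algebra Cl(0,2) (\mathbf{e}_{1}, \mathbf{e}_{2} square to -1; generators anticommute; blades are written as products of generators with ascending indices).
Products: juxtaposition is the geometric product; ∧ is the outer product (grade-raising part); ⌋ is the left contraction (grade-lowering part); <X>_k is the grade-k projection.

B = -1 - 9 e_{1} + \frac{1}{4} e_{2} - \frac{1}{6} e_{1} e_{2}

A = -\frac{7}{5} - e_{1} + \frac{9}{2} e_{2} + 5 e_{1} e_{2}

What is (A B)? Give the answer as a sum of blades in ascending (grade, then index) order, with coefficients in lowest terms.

step 1: -\frac{947}{120} + \frac{58}{5} e_{1} - \frac{3001}{60} e_{2} + \frac{2129}{60} e_{1} e_{2}
Answer: -\frac{947}{120} + \frac{58}{5} e_{1} - \frac{3001}{60} e_{2} + \frac{2129}{60} e_{1} e_{2}


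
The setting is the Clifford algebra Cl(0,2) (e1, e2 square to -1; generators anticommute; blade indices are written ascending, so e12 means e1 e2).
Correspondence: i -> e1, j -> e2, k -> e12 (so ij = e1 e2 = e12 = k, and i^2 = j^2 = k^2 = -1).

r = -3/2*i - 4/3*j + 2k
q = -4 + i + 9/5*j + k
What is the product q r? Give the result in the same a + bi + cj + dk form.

In blades: q = -4 + e1 + 9/5*e2 + e12, r = -3/2*e1 - 4/3*e2 + 2*e12.
Distribute q over r term by term (generator squares from the signature, products reordered to ascending indices): (-4)*r = 6*e1 + 16/3*e2 - 8*e12; (e1)*r = 3/2 - 2*e2 - 4/3*e12; (9/5*e2)*r = 12/5 + 18/5*e1 + 27/10*e12; (e12)*r = -2 + 4/3*e1 - 3/2*e2.
Sum: 19/10 + 164/15*e1 + 11/6*e2 - 199/30*e12; translating back through the correspondence:
Answer: 19/10 + 164/15*i + 11/6*j - 199/30*k


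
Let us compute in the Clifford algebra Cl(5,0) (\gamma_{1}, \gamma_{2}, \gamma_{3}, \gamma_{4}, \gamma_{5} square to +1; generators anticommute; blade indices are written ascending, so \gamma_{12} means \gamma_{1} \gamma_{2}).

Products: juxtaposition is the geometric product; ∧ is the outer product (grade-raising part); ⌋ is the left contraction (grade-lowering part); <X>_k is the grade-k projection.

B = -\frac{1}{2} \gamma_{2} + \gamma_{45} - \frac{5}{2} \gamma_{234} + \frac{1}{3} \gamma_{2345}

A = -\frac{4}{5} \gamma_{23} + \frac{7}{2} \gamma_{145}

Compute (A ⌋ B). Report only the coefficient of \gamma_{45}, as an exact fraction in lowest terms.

step 1: -2 \gamma_{4} + \frac{4}{15} \gamma_{45}
Answer: \frac{4}{15}
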